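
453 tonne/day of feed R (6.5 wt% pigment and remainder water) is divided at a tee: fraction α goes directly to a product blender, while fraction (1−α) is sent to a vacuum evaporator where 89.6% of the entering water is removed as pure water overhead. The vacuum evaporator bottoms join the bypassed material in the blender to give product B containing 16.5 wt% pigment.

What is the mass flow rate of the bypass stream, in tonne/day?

125.3 tonne/day

All 453×0.065 = 29.445 tonne/day of pigment reaches B, so B = 29.445/0.165 = 178.45 tonne/day and vapour = 274.55 tonne/day.
The evaporator receives (1−α)·453 of feed at 0.935 water and removes 0.896 of that water:
0.896×0.935×(1−α)×453 = 274.55
(1−α) = 274.55/379.51 = 0.7234;  α = 0.2766.
Bypass flow = 0.2766×453 = 125.29 tonne/day.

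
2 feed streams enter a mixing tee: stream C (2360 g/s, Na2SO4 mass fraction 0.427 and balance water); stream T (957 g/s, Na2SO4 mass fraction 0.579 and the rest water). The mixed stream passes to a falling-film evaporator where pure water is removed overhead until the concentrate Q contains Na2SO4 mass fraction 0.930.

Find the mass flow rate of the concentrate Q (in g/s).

Na2SO4 entering = 2360×0.427 + 957×0.579 = 1561.8 g/s.
All Na2SO4 reports to Q, so Q = 1561.8/0.930 = 1679.4 g/s.

1679 g/s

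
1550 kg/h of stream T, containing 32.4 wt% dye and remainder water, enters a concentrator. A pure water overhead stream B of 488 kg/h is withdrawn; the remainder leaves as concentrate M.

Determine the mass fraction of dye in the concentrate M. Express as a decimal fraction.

0.4729

dye is not removed: 1550×0.324 = 502.2 kg/h of dye enters M.
Concentrate = 1550 − 488 = 1062 kg/h.
Mass fraction = 502.2/1062 = 0.4729.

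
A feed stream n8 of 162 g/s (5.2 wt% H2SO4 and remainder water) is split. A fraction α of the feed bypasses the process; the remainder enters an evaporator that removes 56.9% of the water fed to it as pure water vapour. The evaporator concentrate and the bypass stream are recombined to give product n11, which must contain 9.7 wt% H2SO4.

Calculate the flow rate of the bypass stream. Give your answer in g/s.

All 162×0.052 = 8.424 g/s of H2SO4 reaches n11, so n11 = 8.424/0.097 = 86.845 g/s and vapour = 75.155 g/s.
The evaporator receives (1−α)·162 of feed at 0.948 water and removes 0.569 of that water:
0.569×0.948×(1−α)×162 = 75.155
(1−α) = 75.155/87.385 = 0.8600;  α = 0.1400.
Bypass flow = 0.1400×162 = 22.673 g/s.

22.67 g/s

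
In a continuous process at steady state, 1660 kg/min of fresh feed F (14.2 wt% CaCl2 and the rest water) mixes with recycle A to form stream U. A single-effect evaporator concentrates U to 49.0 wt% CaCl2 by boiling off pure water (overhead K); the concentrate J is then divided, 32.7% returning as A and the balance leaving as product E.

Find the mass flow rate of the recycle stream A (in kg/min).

233.7 kg/min

Overall CaCl2 balance (none leaves overhead): CaCl2 in fresh feed = CaCl2 in product, i.e. 1660×0.142 = (1−0.327)·J·0.490.
J = 235.72/(0.490×0.673) = 714.8 kg/min.
Recycle A = 0.327×714.8 = 233.74 kg/min.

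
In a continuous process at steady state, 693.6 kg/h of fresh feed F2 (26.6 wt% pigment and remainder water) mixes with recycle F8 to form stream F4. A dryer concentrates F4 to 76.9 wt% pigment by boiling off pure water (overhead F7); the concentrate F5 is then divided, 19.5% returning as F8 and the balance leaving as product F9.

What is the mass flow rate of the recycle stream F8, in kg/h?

58.12 kg/h

Overall pigment balance (none leaves overhead): pigment in fresh feed = pigment in product, i.e. 693.6×0.266 = (1−0.195)·F5·0.769.
F5 = 184.5/(0.769×0.805) = 298.04 kg/h.
Recycle F8 = 0.195×298.04 = 58.117 kg/h.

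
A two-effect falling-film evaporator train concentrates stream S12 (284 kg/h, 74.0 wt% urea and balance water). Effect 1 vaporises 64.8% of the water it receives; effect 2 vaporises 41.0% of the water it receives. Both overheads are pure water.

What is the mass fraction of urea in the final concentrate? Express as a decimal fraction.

water in feed = 284×0.260 = 73.84 kg/h.
After stage 1: water left = (1−0.648)×73.84 = 25.992; stream total = 236.15 kg/h.
After stage 2: water left = (1−0.410)×25.992 = 15.335; final concentrate = 225.5 kg/h.
urea fraction = 210.16/225.5 = 0.9320.

0.9320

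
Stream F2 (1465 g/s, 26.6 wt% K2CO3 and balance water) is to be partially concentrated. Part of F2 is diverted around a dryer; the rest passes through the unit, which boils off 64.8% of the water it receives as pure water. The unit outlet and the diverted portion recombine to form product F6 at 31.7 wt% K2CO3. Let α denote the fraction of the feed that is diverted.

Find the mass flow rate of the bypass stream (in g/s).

969.5 g/s

All 1465×0.266 = 389.69 g/s of K2CO3 reaches F6, so F6 = 389.69/0.317 = 1229.3 g/s and vapour = 235.69 g/s.
The evaporator receives (1−α)·1465 of feed at 0.734 water and removes 0.648 of that water:
0.648×0.734×(1−α)×1465 = 235.69
(1−α) = 235.69/696.8 = 0.3383;  α = 0.6617.
Bypass flow = 0.6617×1465 = 969.46 g/s.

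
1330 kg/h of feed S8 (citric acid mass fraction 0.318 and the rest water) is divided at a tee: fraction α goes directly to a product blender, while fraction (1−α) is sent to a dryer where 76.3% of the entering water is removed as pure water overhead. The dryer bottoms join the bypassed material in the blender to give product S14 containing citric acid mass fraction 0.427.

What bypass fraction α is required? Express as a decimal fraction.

All 1330×0.318 = 422.94 kg/h of citric acid reaches S14, so S14 = 422.94/0.427 = 990.49 kg/h and vapour = 339.51 kg/h.
The evaporator receives (1−α)·1330 of feed at 0.682 water and removes 0.763 of that water:
0.763×0.682×(1−α)×1330 = 339.51
(1−α) = 339.51/692.09 = 0.4906;  α = 0.5094.

0.509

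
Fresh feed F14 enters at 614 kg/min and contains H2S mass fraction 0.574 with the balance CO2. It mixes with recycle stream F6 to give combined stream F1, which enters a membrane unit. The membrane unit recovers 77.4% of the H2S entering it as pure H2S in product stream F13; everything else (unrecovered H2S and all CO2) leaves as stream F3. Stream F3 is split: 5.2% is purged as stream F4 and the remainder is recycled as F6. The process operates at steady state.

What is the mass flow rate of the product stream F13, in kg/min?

347.2 kg/min

H2S in F1: m_A = 614×0.574 + (1−0.052)·(1−0.774)·m_A, so m_A = 352.44/0.7858 = 448.53 kg/min.
Product F13 = 0.774×448.53 = 347.16 kg/min.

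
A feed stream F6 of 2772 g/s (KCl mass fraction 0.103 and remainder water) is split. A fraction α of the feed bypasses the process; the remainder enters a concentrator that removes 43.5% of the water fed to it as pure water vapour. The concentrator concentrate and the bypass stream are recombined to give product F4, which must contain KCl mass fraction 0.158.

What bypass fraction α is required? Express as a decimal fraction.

0.108

All 2772×0.103 = 285.52 g/s of KCl reaches F4, so F4 = 285.52/0.158 = 1807.1 g/s and vapour = 964.94 g/s.
The evaporator receives (1−α)·2772 of feed at 0.897 water and removes 0.435 of that water:
0.435×0.897×(1−α)×2772 = 964.94
(1−α) = 964.94/1081.6 = 0.8921;  α = 0.1079.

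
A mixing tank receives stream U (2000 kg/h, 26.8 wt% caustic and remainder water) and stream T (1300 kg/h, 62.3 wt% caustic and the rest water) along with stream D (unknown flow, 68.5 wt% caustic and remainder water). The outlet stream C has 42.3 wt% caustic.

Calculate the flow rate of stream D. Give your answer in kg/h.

190.8 kg/h

Let D be the unknown flow. Total out = 3300 + D.
caustic balance: 1345.9 + 0.685·D = 0.423·(3300 + D)
(0.685 − 0.423)·D = 0.423×3300 − 1345.9 = 50
D = 50 / 0.262 = 190.84 kg/h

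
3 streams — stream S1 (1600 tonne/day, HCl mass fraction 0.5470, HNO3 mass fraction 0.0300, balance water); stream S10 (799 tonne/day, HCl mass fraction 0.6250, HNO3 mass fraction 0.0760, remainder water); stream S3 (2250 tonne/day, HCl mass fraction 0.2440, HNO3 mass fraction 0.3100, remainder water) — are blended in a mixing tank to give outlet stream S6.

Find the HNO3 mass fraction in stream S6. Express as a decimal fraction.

Total flow out = 1600 + 799 + 2250 = 4649 tonne/day.
HNO3 in = 1600×0.030 + 799×0.076 + 2250×0.310 = 806.22 tonne/day.
HNO3 mass fraction in S6 = 806.22/4649 = 0.1734.

0.1734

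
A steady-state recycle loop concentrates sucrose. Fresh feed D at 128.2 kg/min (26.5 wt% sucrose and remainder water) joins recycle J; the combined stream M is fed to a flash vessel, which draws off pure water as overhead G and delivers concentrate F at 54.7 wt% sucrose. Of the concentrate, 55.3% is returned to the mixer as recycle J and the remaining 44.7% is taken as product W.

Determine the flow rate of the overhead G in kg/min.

66.09 kg/min

Overall sucrose balance (none leaves overhead): sucrose in fresh feed = sucrose in product, i.e. 128.2×0.265 = (1−0.553)·F·0.547.
F = 33.973/(0.547×0.447) = 138.94 kg/min.
Recycle J = 0.553×138.94 = 76.836 kg/min.
Combined feed M = 128.2 + 76.836 = 205.04 kg/min.
Overhead G = M − F = 205.04 − 138.94 = 66.092 kg/min.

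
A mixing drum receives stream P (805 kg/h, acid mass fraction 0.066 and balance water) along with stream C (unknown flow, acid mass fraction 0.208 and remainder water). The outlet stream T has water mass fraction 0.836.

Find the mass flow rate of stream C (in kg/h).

Let C be the unknown flow. Total out = 805 + C.
water balance: 751.87 + 0.792·C = 0.836·(805 + C)
(0.792 − 0.836)·C = 0.836×805 − 751.87 = -78.89
C = -78.89 / -0.044 = 1793 kg/h

1793 kg/h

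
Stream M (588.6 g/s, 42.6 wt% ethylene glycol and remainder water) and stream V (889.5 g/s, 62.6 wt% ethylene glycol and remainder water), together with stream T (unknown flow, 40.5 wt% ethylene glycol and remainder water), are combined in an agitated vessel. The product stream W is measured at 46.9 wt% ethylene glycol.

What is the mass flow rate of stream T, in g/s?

1787 g/s

Let T be the unknown flow. Total out = 1478.1 + T.
ethylene glycol balance: 807.57 + 0.405·T = 0.469·(1478.1 + T)
(0.405 − 0.469)·T = 0.469×1478.1 − 807.57 = -114.34
T = -114.34 / -0.064 = 1786.6 g/s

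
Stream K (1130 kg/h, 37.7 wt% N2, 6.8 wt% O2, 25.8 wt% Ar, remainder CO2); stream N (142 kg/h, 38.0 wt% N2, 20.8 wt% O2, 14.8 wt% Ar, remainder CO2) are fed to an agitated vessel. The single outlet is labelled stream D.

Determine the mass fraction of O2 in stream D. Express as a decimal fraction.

0.0836

Total flow out = 1130 + 142 = 1272 kg/h.
O2 in = 1130×0.068 + 142×0.208 = 106.38 kg/h.
O2 mass fraction in D = 106.38/1272 = 0.0836.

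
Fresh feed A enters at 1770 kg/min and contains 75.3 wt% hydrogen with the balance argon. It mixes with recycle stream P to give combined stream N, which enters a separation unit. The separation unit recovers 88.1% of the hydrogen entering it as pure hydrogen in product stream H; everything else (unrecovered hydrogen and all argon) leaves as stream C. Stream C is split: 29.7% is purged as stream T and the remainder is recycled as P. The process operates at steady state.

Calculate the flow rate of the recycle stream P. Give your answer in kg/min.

argon enters only via A and leaves only via the purge: 1770×0.247 = 0.297×(argon in C), and the separation unit passes all argon, so argon in N = argon in C = 1472 kg/min.
hydrogen in N: m_A = 1770×0.753 + (1−0.297)·(1−0.881)·m_A, so m_A = 1332.8/0.9163 = 1454.5 kg/min.
C = (1−0.881)×1454.5 + 1472 = 1645.1 kg/min.
Recycle P = (1−0.297)×1645.1 = 1156.5 kg/min.

1157 kg/min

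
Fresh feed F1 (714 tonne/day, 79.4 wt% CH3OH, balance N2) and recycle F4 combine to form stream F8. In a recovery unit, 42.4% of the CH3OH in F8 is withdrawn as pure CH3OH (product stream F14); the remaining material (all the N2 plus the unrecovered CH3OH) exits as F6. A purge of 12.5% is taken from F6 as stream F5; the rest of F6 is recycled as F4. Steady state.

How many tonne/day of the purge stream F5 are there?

229.4 tonne/day

N2 enters only via F1 and leaves only via the purge: 714×0.206 = 0.125×(N2 in F6), and the recovery unit passes all N2, so N2 in F8 = N2 in F6 = 1176.7 tonne/day.
CH3OH in F8: m_A = 714×0.794 + (1−0.125)·(1−0.424)·m_A, so m_A = 566.92/0.4960 = 1143 tonne/day.
F6 = (1−0.424)×1143 + 1176.7 = 1835 tonne/day.
Purge F5 = 0.125×1835 = 229.38 tonne/day.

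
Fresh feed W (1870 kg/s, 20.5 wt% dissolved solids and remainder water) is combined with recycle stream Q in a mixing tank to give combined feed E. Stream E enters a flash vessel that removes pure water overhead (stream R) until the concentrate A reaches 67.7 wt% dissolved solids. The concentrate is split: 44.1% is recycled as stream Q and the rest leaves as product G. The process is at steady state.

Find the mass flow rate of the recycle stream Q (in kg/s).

446.7 kg/s

Overall dissolved solids balance (none leaves overhead): dissolved solids in fresh feed = dissolved solids in product, i.e. 1870×0.205 = (1−0.441)·A·0.677.
A = 383.35/(0.677×0.559) = 1013 kg/s.
Recycle Q = 0.441×1013 = 446.72 kg/s.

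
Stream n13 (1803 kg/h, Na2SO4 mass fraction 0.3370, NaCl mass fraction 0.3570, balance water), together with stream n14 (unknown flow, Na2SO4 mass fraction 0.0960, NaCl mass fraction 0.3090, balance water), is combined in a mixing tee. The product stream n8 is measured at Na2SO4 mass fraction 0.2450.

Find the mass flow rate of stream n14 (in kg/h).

Let n14 be the unknown flow. Total out = 1803 + n14.
Na2SO4 balance: 607.61 + 0.096·n14 = 0.245·(1803 + n14)
(0.096 − 0.245)·n14 = 0.245×1803 − 607.61 = -165.88
n14 = -165.88 / -0.149 = 1113.3 kg/h

1113 kg/h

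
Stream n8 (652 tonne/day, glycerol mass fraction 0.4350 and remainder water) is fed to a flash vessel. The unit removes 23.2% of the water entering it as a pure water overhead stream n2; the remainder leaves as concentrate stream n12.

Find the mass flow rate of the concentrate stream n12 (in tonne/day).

566.5 tonne/day

water entering = 652×0.565 = 368.38 tonne/day; overhead removed = 0.232×368.38 = 85.464 tonne/day.
Concentrate = 652 − 85.464 = 566.54 tonne/day.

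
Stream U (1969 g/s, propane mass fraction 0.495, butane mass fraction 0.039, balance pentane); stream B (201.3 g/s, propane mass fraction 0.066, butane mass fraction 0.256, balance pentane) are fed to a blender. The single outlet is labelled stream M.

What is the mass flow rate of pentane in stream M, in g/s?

1054 g/s

pentane out = pentane in = 1969×0.466 + 201.3×0.678 = 1054 g/s.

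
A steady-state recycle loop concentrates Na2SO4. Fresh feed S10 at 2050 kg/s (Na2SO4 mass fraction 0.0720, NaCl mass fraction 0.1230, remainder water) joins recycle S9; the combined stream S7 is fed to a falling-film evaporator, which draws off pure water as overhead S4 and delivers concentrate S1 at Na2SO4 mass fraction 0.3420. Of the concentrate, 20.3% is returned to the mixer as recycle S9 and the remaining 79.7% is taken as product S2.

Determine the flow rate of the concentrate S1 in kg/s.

541.5 kg/s

Overall Na2SO4 balance (none leaves overhead): Na2SO4 in fresh feed = Na2SO4 in product, i.e. 2050×0.072 = (1−0.203)·S1·0.342.
S1 = 147.6/(0.342×0.797) = 541.5 kg/s.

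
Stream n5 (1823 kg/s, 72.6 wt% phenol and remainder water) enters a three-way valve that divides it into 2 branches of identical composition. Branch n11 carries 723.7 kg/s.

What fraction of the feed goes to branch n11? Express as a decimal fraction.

Fraction to n11 = 723.7/1823 = 0.3970.

0.397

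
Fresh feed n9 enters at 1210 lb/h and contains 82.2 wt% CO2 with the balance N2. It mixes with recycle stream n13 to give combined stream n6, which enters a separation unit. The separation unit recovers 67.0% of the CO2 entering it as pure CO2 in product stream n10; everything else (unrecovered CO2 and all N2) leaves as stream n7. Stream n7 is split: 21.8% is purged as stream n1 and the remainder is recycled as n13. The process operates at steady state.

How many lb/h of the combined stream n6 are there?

N2 enters only via n9 and leaves only via the purge: 1210×0.178 = 0.218×(N2 in n7), and the separation unit passes all N2, so N2 in n6 = N2 in n7 = 987.98 lb/h.
CO2 in n6: m_A = 1210×0.822 + (1−0.218)·(1−0.670)·m_A, so m_A = 994.62/0.7419 = 1340.6 lb/h.
n6 = 1340.6 + 987.98 = 2328.5 lb/h.

2329 lb/h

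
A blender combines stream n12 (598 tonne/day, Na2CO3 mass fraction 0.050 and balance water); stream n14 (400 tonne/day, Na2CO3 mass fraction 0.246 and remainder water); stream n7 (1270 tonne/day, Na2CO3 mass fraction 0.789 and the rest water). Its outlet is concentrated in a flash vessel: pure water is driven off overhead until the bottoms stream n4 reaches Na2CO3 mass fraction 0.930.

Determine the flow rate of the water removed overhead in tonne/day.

Na2CO3 entering = 598×0.050 + 400×0.246 + 1270×0.789 = 1130.3 tonne/day.
All Na2CO3 reports to n4, so n4 = 1130.3/0.930 = 1215.4 tonne/day.
Total feed = 2268 tonne/day; overhead = 2268 − 1215.4 = 1052.6 tonne/day.

1053 tonne/day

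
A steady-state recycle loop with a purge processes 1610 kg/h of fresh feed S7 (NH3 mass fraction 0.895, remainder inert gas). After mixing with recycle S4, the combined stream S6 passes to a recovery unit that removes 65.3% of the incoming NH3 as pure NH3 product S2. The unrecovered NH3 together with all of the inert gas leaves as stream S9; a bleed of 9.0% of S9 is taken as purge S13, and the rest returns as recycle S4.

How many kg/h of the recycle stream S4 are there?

2374 kg/h

inert gas enters only via S7 and leaves only via the purge: 1610×0.105 = 0.090×(inert gas in S9), and the recovery unit passes all inert gas, so inert gas in S6 = inert gas in S9 = 1878.3 kg/h.
NH3 in S6: m_A = 1610×0.895 + (1−0.090)·(1−0.653)·m_A, so m_A = 1441/0.6842 = 2105.9 kg/h.
S9 = (1−0.653)×2105.9 + 1878.3 = 2609.1 kg/h.
Recycle S4 = (1−0.090)×2609.1 = 2374.3 kg/h.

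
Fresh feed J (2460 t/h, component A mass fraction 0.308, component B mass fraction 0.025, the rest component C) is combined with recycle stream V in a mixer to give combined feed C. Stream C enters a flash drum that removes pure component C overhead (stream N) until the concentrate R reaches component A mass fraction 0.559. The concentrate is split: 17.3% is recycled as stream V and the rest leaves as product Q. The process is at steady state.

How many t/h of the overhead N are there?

Overall component A balance (none leaves overhead): component A in fresh feed = component A in product, i.e. 2460×0.308 = (1−0.173)·R·0.559.
R = 757.68/(0.559×0.827) = 1639 t/h.
Recycle V = 0.173×1639 = 283.54 t/h.
Combined feed C = 2460 + 283.54 = 2743.5 t/h.
Overhead N = C − R = 2743.5 − 1639 = 1104.6 t/h.

1105 t/h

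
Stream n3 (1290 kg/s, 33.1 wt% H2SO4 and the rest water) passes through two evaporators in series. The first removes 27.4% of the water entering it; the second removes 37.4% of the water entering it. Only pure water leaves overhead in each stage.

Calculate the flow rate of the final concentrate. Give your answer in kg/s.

819.2 kg/s

water in feed = 1290×0.669 = 863.01 kg/s.
After stage 1: water left = (1−0.274)×863.01 = 626.55; stream total = 1053.5 kg/s.
After stage 2: water left = (1−0.374)×626.55 = 392.22; final concentrate = 819.21 kg/s.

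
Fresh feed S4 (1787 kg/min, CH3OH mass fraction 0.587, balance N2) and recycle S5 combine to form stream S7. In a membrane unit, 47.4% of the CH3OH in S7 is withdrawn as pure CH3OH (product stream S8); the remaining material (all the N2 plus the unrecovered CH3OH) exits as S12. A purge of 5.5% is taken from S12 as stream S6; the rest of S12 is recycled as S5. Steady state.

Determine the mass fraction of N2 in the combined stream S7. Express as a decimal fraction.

N2 enters only via S4 and leaves only via the purge: 1787×0.413 = 0.055×(N2 in S12), and the membrane unit passes all N2, so N2 in S7 = N2 in S12 = 13419 kg/min.
CH3OH in S7: m_A = 1787×0.587 + (1−0.055)·(1−0.474)·m_A, so m_A = 1049/0.5029 = 2085.7 kg/min.
S7 = 2085.7 + 13419 = 15504 kg/min.
N2 fraction in S7 = 13419/15504 = 0.865.

0.865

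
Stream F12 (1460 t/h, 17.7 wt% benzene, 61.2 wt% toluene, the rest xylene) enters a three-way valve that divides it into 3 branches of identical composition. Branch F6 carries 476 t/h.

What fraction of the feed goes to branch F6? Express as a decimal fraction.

0.326

Fraction to F6 = 476/1460 = 0.3260.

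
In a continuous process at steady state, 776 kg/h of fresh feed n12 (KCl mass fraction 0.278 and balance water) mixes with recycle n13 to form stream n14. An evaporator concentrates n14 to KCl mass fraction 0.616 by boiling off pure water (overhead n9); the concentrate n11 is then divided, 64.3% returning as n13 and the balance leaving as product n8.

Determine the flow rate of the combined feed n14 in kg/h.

Overall KCl balance (none leaves overhead): KCl in fresh feed = KCl in product, i.e. 776×0.278 = (1−0.643)·n11·0.616.
n11 = 215.73/(0.616×0.357) = 980.97 kg/h.
Recycle n13 = 0.643×980.97 = 630.77 kg/h.
Combined feed n14 = 776 + 630.77 = 1406.8 kg/h.

1407 kg/h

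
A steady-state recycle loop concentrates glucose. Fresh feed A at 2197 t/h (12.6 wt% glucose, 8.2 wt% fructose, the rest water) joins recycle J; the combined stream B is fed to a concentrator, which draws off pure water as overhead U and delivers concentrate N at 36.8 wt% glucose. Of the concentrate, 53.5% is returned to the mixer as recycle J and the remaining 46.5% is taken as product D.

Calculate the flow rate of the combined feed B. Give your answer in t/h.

Overall glucose balance (none leaves overhead): glucose in fresh feed = glucose in product, i.e. 2197×0.126 = (1−0.535)·N·0.368.
N = 276.82/(0.368×0.465) = 1617.7 t/h.
Recycle J = 0.535×1617.7 = 865.47 t/h.
Combined feed B = 2197 + 865.47 = 3062.5 t/h.

3062 t/h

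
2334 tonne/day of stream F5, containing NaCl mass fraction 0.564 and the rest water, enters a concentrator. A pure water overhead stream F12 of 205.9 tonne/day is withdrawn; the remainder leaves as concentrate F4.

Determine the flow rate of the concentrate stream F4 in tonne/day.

Concentrate = 2334 − 205.9 = 2128.1 tonne/day.

2128 tonne/day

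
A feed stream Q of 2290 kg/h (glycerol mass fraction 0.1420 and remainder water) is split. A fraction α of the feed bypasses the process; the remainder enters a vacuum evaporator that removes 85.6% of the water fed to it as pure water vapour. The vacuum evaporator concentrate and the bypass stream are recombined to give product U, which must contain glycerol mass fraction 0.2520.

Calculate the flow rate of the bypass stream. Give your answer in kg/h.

All 2290×0.142 = 325.18 kg/h of glycerol reaches U, so U = 325.18/0.252 = 1290.4 kg/h and vapour = 999.6 kg/h.
The evaporator receives (1−α)·2290 of feed at 0.858 water and removes 0.856 of that water:
0.856×0.858×(1−α)×2290 = 999.6
(1−α) = 999.6/1681.9 = 0.5943;  α = 0.4057.
Bypass flow = 0.4057×2290 = 928.97 kg/h.

929 kg/h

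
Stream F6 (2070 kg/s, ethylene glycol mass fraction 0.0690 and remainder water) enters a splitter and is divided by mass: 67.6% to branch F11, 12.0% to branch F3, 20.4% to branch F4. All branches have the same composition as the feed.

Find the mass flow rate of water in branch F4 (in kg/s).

Branch F4 total = 0.204×2070 = 422.28 kg/s.
water in F4 = 0.931×422.28 = 393.14 kg/s.

393.1 kg/s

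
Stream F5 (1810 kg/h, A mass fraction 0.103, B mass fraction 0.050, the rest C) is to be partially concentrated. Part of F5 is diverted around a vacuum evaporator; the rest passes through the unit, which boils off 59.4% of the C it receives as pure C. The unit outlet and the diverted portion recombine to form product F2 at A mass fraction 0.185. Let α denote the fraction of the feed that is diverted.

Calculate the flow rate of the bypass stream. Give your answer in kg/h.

All 1810×0.103 = 186.43 kg/h of A reaches F2, so F2 = 186.43/0.185 = 1007.7 kg/h and vapour = 802.27 kg/h.
The evaporator receives (1−α)·1810 of feed at 0.847 C and removes 0.594 of that C:
0.594×0.847×(1−α)×1810 = 802.27
(1−α) = 802.27/910.64 = 0.8810;  α = 0.1190.
Bypass flow = 0.1190×1810 = 215.4 kg/h.

215.4 kg/h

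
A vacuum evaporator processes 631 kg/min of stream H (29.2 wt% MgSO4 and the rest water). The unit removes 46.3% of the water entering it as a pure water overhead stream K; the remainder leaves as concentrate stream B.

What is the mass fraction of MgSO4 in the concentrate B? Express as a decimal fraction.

MgSO4 is not removed: 631×0.292 = 184.25 kg/min of MgSO4 enters B.
water entering = 631×0.708 = 446.75 kg/min; overhead removed = 0.463×446.75 = 206.84 kg/min.
Concentrate = 631 − 206.84 = 424.16 kg/min.
Mass fraction = 184.25/424.16 = 0.4344.

0.4344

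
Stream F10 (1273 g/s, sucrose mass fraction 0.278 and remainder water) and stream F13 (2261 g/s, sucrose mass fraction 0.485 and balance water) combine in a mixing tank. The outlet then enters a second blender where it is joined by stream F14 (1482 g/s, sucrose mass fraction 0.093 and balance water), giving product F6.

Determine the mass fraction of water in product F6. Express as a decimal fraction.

Overall, product flow = 5016 g/s.
water in = 1273×0.722 + 2261×0.515 + 1482×0.907 = 3427.7 g/s.
water fraction in F6 = 0.683.

0.683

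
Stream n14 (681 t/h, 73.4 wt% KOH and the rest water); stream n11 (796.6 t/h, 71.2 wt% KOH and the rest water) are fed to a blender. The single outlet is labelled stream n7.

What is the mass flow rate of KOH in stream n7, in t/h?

1067 t/h

KOH out = KOH in = 681×0.734 + 796.6×0.712 = 1067 t/h.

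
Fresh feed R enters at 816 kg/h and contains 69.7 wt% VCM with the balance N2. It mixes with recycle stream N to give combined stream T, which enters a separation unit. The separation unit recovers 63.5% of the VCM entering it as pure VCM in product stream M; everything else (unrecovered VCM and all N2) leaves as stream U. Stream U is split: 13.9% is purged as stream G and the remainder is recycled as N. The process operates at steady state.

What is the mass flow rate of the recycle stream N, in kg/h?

N2 enters only via R and leaves only via the purge: 816×0.303 = 0.139×(N2 in U), and the separation unit passes all N2, so N2 in T = N2 in U = 1778.8 kg/h.
VCM in T: m_A = 816×0.697 + (1−0.139)·(1−0.635)·m_A, so m_A = 568.75/0.6857 = 829.4 kg/h.
U = (1−0.635)×829.4 + 1778.8 = 2081.5 kg/h.
Recycle N = (1−0.139)×2081.5 = 1792.2 kg/h.

1792 kg/h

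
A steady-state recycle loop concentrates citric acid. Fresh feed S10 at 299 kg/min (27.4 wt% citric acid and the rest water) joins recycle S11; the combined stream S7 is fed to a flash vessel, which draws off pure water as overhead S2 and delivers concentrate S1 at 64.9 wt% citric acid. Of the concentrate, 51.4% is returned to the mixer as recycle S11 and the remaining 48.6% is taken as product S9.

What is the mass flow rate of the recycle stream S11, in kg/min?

Overall citric acid balance (none leaves overhead): citric acid in fresh feed = citric acid in product, i.e. 299×0.274 = (1−0.514)·S1·0.649.
S1 = 81.926/(0.649×0.486) = 259.74 kg/min.
Recycle S11 = 0.514×259.74 = 133.51 kg/min.

133.5 kg/min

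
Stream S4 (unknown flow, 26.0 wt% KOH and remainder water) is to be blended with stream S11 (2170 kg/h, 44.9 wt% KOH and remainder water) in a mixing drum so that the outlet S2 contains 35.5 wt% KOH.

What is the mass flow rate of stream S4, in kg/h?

Let S4 be the unknown flow. Total out = 2170 + S4.
KOH balance: 974.33 + 0.260·S4 = 0.355·(2170 + S4)
(0.260 − 0.355)·S4 = 0.355×2170 − 974.33 = -203.98
S4 = -203.98 / -0.095 = 2147.2 kg/h

2147 kg/h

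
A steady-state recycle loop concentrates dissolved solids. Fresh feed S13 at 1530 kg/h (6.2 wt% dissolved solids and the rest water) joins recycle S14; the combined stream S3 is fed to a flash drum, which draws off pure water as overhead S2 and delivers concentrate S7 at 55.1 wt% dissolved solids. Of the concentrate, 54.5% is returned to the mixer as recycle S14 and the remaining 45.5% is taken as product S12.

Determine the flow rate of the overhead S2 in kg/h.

1358 kg/h

Overall dissolved solids balance (none leaves overhead): dissolved solids in fresh feed = dissolved solids in product, i.e. 1530×0.062 = (1−0.545)·S7·0.551.
S7 = 94.86/(0.551×0.455) = 378.37 kg/h.
Recycle S14 = 0.545×378.37 = 206.21 kg/h.
Combined feed S3 = 1530 + 206.21 = 1736.2 kg/h.
Overhead S2 = S3 − S7 = 1736.2 − 378.37 = 1357.8 kg/h.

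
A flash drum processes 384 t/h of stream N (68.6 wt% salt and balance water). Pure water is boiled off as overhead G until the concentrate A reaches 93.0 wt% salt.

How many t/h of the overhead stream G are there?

100.7 t/h

salt is conserved: 384×0.686 = 263.42 t/h all reports to the concentrate.
Concentrate = 263.42/(target fraction) = 283.25 t/h.
Overhead = 384 − 283.25 = 100.75 t/h.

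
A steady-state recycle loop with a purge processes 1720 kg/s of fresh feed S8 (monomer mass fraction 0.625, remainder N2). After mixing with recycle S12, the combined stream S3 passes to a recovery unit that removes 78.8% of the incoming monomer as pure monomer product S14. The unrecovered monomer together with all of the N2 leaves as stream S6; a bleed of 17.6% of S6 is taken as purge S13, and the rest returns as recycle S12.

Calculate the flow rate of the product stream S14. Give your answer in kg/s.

monomer in S3: m_A = 1720×0.625 + (1−0.176)·(1−0.788)·m_A, so m_A = 1075/0.8253 = 1302.5 kg/s.
Product S14 = 0.788×1302.5 = 1026.4 kg/s.

1026 kg/s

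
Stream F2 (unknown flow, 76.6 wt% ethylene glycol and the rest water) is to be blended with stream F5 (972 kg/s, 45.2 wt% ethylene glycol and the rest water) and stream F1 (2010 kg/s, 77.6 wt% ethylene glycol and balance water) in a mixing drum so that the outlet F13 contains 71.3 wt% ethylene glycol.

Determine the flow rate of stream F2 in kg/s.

2397 kg/s

Let F2 be the unknown flow. Total out = 2982 + F2.
ethylene glycol balance: 1999.1 + 0.766·F2 = 0.713·(2982 + F2)
(0.766 − 0.713)·F2 = 0.713×2982 − 1999.1 = 127.06
F2 = 127.06 / 0.053 = 2397.4 kg/s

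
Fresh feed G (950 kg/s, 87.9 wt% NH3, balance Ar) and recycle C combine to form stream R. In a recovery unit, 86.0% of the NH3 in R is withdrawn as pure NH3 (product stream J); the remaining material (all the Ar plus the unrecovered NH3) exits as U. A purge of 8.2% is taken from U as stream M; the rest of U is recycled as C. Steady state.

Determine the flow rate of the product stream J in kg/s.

824 kg/s

NH3 in R: m_A = 950×0.879 + (1−0.082)·(1−0.860)·m_A, so m_A = 835.05/0.8715 = 958.2 kg/s.
Product J = 0.860×958.2 = 824.05 kg/s.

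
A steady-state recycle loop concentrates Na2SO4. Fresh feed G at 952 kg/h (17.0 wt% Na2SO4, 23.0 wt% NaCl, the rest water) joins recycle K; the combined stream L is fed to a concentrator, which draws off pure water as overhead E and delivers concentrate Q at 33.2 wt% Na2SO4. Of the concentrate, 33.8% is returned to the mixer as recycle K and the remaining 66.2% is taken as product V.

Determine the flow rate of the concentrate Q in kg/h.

736.4 kg/h

Overall Na2SO4 balance (none leaves overhead): Na2SO4 in fresh feed = Na2SO4 in product, i.e. 952×0.170 = (1−0.338)·Q·0.332.
Q = 161.84/(0.332×0.662) = 736.36 kg/h.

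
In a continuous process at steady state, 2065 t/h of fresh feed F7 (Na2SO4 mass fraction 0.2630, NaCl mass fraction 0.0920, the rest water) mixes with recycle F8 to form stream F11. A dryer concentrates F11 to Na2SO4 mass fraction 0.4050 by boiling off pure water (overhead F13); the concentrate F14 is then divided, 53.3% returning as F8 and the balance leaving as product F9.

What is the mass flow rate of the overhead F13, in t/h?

Overall Na2SO4 balance (none leaves overhead): Na2SO4 in fresh feed = Na2SO4 in product, i.e. 2065×0.263 = (1−0.533)·F14·0.405.
F14 = 543.1/(0.405×0.467) = 2871.5 t/h.
Recycle F8 = 0.533×2871.5 = 1530.5 t/h.
Combined feed F11 = 2065 + 1530.5 = 3595.5 t/h.
Overhead F13 = F11 − F14 = 3595.5 − 2871.5 = 724.02 t/h.

724 t/h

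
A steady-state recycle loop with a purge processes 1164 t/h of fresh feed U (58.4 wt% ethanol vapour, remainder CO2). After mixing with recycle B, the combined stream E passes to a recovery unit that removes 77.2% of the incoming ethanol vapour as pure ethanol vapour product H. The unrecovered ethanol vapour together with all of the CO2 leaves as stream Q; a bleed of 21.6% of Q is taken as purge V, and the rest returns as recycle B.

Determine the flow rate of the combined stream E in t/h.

CO2 enters only via U and leaves only via the purge: 1164×0.416 = 0.216×(CO2 in Q), and the recovery unit passes all CO2, so CO2 in E = CO2 in Q = 2241.8 t/h.
ethanol vapour in E: m_A = 1164×0.584 + (1−0.216)·(1−0.772)·m_A, so m_A = 679.78/0.8212 = 827.74 t/h.
E = 827.74 + 2241.8 = 3069.5 t/h.

3070 t/h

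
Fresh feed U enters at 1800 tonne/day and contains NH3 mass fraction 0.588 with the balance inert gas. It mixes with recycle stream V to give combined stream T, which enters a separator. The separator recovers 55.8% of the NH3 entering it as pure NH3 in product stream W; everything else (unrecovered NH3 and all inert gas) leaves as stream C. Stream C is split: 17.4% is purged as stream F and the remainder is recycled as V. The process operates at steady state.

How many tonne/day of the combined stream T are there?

5929 tonne/day

inert gas enters only via U and leaves only via the purge: 1800×0.412 = 0.174×(inert gas in C), and the separator passes all inert gas, so inert gas in T = inert gas in C = 4262.1 tonne/day.
NH3 in T: m_A = 1800×0.588 + (1−0.174)·(1−0.558)·m_A, so m_A = 1058.4/0.6349 = 1667 tonne/day.
T = 1667 + 4262.1 = 5929.1 tonne/day.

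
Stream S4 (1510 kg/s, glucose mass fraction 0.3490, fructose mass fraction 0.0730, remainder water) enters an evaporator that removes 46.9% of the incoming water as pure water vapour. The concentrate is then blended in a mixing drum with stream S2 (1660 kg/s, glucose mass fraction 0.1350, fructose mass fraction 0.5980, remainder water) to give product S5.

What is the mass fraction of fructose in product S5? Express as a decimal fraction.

Vapour removed = 0.469×0.578×1510 = 409.33 kg/s; concentrate = 1100.7 kg/s.
fructose reaching the mixer = 110.23 (from concentrate) + 1660×0.598 = 1102.9 kg/s.
Product flow = 1100.7 + 1660 = 2760.7 kg/s; fructose fraction = 0.3995.

0.3995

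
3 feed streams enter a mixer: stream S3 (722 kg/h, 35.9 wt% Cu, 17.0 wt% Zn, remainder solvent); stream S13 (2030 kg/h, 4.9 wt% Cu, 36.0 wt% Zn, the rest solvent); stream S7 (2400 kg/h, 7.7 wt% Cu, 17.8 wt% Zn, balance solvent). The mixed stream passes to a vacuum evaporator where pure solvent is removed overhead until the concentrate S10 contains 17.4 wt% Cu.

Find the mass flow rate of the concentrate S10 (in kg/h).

Cu entering = 722×0.359 + 2030×0.049 + 2400×0.077 = 543.47 kg/h.
All Cu reports to S10, so S10 = 543.47/0.174 = 3123.4 kg/h.

3123 kg/h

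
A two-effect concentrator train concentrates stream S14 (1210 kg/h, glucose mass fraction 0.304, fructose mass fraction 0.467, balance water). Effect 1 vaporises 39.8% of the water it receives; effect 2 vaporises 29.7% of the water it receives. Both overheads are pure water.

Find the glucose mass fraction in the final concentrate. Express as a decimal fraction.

0.350

water in feed = 1210×0.229 = 277.09 kg/h.
After stage 1: water left = (1−0.398)×277.09 = 166.81; stream total = 1099.7 kg/h.
After stage 2: water left = (1−0.297)×166.81 = 117.27; final concentrate = 1050.2 kg/h.
glucose fraction = 367.84/1050.2 = 0.350.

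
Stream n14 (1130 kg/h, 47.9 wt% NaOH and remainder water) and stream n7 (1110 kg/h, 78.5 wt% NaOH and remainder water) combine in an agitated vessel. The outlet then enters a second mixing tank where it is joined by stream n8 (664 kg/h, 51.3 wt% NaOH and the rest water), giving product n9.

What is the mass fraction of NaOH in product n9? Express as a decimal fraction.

0.6037

Overall, product flow = 2904 kg/h.
NaOH in = 1130×0.479 + 1110×0.785 + 664×0.513 = 1753.3 kg/h.
NaOH fraction in n9 = 0.6037.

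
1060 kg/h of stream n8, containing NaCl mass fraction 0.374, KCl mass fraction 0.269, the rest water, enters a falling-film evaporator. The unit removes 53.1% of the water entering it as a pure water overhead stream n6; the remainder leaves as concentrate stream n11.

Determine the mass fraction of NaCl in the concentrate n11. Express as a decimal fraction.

NaCl is not removed: 1060×0.374 = 396.44 kg/h of NaCl enters n11.
water entering = 1060×0.357 = 378.42 kg/h; overhead removed = 0.531×378.42 = 200.94 kg/h.
Concentrate = 1060 − 200.94 = 859.06 kg/h.
Mass fraction = 396.44/859.06 = 0.461.

0.461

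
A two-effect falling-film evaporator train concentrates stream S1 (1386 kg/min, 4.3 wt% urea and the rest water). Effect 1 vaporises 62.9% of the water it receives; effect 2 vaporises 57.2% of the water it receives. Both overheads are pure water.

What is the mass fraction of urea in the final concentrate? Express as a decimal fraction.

water in feed = 1386×0.957 = 1326.4 kg/min.
After stage 1: water left = (1−0.629)×1326.4 = 492.1; stream total = 551.69 kg/min.
After stage 2: water left = (1−0.572)×492.1 = 210.62; final concentrate = 270.21 kg/min.
urea fraction = 59.598/270.21 = 0.2206.

0.2206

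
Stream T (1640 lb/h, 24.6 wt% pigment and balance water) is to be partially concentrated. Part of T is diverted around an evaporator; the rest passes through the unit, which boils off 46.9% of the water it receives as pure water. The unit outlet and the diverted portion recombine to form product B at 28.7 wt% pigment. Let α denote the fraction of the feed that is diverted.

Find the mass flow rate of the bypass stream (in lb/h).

All 1640×0.246 = 403.44 lb/h of pigment reaches B, so B = 403.44/0.287 = 1405.7 lb/h and vapour = 234.29 lb/h.
The evaporator receives (1−α)·1640 of feed at 0.754 water and removes 0.469 of that water:
0.469×0.754×(1−α)×1640 = 234.29
(1−α) = 234.29/579.95 = 0.4040;  α = 0.5960.
Bypass flow = 0.5960×1640 = 977.48 lb/h.

977.5 lb/h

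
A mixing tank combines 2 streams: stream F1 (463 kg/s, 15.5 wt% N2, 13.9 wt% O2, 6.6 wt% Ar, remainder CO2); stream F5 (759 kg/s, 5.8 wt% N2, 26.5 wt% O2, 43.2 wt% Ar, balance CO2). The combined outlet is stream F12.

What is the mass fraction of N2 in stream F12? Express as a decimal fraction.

0.095

Total flow out = 463 + 759 = 1222 kg/s.
N2 in = 463×0.155 + 759×0.058 = 115.79 kg/s.
N2 mass fraction in F12 = 115.79/1222 = 0.095.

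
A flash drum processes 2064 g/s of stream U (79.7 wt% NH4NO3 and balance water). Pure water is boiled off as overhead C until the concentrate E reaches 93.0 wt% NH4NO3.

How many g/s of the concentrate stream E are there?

1769 g/s

NH4NO3 is conserved: 2064×0.797 = 1645 g/s all reports to the concentrate.
Concentrate = 1645/(target fraction) = 1768.8 g/s.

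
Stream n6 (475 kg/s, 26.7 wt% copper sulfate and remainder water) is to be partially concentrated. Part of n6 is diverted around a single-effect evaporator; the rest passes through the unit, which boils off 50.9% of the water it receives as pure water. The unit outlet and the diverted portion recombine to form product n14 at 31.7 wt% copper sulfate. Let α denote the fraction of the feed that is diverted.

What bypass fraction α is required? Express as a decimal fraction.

All 475×0.267 = 126.83 kg/s of copper sulfate reaches n14, so n14 = 126.83/0.317 = 400.08 kg/s and vapour = 74.921 kg/s.
The evaporator receives (1−α)·475 of feed at 0.733 water and removes 0.509 of that water:
0.509×0.733×(1−α)×475 = 74.921
(1−α) = 74.921/177.22 = 0.4228;  α = 0.5772.

0.577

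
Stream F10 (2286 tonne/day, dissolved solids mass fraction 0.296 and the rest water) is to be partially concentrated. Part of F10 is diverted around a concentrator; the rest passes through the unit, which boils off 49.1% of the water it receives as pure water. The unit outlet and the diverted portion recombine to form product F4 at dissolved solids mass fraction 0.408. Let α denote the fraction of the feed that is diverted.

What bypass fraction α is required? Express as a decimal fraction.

All 2286×0.296 = 676.66 tonne/day of dissolved solids reaches F4, so F4 = 676.66/0.408 = 1658.5 tonne/day and vapour = 627.53 tonne/day.
The evaporator receives (1−α)·2286 of feed at 0.704 water and removes 0.491 of that water:
0.491×0.704×(1−α)×2286 = 627.53
(1−α) = 627.53/790.19 = 0.7942;  α = 0.2058.

0.206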